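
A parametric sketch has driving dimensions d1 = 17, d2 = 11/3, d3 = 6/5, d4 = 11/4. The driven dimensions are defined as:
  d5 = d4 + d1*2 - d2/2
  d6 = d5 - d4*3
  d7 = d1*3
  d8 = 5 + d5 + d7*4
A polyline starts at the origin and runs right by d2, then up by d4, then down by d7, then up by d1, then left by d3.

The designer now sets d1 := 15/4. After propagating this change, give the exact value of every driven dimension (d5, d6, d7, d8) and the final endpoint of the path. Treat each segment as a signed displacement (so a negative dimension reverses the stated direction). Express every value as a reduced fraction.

d5 = 101/12
d6 = 1/6
d7 = 45/4
d8 = 701/12
endpoint = (37/15, -19/4)

Apply edit: d1 := 15/4
  d5 = d4 + d1*2 - d2/2 = 101/12
  d6 = d5 - d4*3 = 1/6
  d7 = d1*3 = 45/4
  d8 = 5 + d5 + d7*4 = 701/12
Walk from origin (0, 0):
  seg 1: right by d2 = 11/3 → (11/3, 0)
  seg 2: up by d4 = 11/4 → (11/3, 11/4)
  seg 3: down by d7 = 45/4 → (11/3, -17/2)
  seg 4: up by d1 = 15/4 → (11/3, -19/4)
  seg 5: left by d3 = 6/5 → (37/15, -19/4)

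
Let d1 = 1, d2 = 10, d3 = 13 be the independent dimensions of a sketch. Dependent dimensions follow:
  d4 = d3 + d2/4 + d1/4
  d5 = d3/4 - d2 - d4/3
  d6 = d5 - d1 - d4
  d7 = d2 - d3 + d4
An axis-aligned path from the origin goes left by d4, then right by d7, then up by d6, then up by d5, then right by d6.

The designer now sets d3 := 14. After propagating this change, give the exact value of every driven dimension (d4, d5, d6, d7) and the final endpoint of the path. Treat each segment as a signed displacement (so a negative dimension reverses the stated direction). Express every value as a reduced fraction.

Apply edit: d3 := 14
  d4 = d3 + d2/4 + d1/4 = 67/4
  d5 = d3/4 - d2 - d4/3 = -145/12
  d6 = d5 - d1 - d4 = -179/6
  d7 = d2 - d3 + d4 = 51/4
Walk from origin (0, 0):
  seg 1: left by d4 = 67/4 → (-67/4, 0)
  seg 2: right by d7 = 51/4 → (-4, 0)
  seg 3: up by d6 = -179/6 → (-4, -179/6)
  seg 4: up by d5 = -145/12 → (-4, -503/12)
  seg 5: right by d6 = -179/6 → (-203/6, -503/12)

d4 = 67/4
d5 = -145/12
d6 = -179/6
d7 = 51/4
endpoint = (-203/6, -503/12)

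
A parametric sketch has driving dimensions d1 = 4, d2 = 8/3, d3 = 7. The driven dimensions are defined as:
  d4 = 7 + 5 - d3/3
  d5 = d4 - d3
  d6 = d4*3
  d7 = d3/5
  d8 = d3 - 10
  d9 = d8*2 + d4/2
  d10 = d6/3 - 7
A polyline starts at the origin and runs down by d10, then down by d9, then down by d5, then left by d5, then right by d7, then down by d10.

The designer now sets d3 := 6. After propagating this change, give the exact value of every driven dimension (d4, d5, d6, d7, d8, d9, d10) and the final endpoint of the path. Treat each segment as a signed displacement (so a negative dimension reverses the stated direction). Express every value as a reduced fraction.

Apply edit: d3 := 6
  d4 = 7 + 5 - d3/3 = 10
  d5 = d4 - d3 = 4
  d6 = d4*3 = 30
  d7 = d3/5 = 6/5
  d8 = d3 - 10 = -4
  d9 = d8*2 + d4/2 = -3
  d10 = d6/3 - 7 = 3
Walk from origin (0, 0):
  seg 1: down by d10 = 3 → (0, -3)
  seg 2: down by d9 = -3 → (0, 0)
  seg 3: down by d5 = 4 → (0, -4)
  seg 4: left by d5 = 4 → (-4, -4)
  seg 5: right by d7 = 6/5 → (-14/5, -4)
  seg 6: down by d10 = 3 → (-14/5, -7)

d4 = 10
d5 = 4
d6 = 30
d7 = 6/5
d8 = -4
d9 = -3
d10 = 3
endpoint = (-14/5, -7)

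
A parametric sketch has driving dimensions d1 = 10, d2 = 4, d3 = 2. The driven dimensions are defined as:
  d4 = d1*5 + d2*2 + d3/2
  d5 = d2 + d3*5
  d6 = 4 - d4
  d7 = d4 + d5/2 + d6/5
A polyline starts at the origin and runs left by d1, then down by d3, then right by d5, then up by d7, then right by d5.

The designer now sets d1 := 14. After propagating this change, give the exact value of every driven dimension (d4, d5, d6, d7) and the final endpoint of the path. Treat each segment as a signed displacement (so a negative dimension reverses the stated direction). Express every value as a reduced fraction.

d4 = 79
d5 = 14
d6 = -75
d7 = 71
endpoint = (14, 69)

Apply edit: d1 := 14
  d4 = d1*5 + d2*2 + d3/2 = 79
  d5 = d2 + d3*5 = 14
  d6 = 4 - d4 = -75
  d7 = d4 + d5/2 + d6/5 = 71
Walk from origin (0, 0):
  seg 1: left by d1 = 14 → (-14, 0)
  seg 2: down by d3 = 2 → (-14, -2)
  seg 3: right by d5 = 14 → (0, -2)
  seg 4: up by d7 = 71 → (0, 69)
  seg 5: right by d5 = 14 → (14, 69)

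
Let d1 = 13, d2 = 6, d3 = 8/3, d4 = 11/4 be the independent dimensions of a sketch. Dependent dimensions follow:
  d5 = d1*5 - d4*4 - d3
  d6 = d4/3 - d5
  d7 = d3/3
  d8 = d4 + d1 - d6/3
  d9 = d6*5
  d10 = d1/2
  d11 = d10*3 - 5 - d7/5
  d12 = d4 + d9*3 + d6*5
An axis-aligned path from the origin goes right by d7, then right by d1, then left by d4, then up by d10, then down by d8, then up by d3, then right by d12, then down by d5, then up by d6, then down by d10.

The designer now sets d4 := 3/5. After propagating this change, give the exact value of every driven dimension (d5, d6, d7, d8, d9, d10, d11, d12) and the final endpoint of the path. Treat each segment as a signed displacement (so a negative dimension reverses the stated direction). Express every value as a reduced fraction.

d5 = 899/15
d6 = -896/15
d7 = 8/9
d8 = 1508/45
d9 = -896/3
d10 = 13/2
d11 = 1289/90
d12 = -17911/15
endpoint = (-10627/9, -6773/45)

Apply edit: d4 := 3/5
  d5 = d1*5 - d4*4 - d3 = 899/15
  d6 = d4/3 - d5 = -896/15
  d7 = d3/3 = 8/9
  d8 = d4 + d1 - d6/3 = 1508/45
  d9 = d6*5 = -896/3
  d10 = d1/2 = 13/2
  d11 = d10*3 - 5 - d7/5 = 1289/90
  d12 = d4 + d9*3 + d6*5 = -17911/15
Walk from origin (0, 0):
  seg 1: right by d7 = 8/9 → (8/9, 0)
  seg 2: right by d1 = 13 → (125/9, 0)
  seg 3: left by d4 = 3/5 → (598/45, 0)
  seg 4: up by d10 = 13/2 → (598/45, 13/2)
  seg 5: down by d8 = 1508/45 → (598/45, -2431/90)
  seg 6: up by d3 = 8/3 → (598/45, -2191/90)
  seg 7: right by d12 = -17911/15 → (-10627/9, -2191/90)
  seg 8: down by d5 = 899/15 → (-10627/9, -1517/18)
  seg 9: up by d6 = -896/15 → (-10627/9, -12961/90)
  seg 10: down by d10 = 13/2 → (-10627/9, -6773/45)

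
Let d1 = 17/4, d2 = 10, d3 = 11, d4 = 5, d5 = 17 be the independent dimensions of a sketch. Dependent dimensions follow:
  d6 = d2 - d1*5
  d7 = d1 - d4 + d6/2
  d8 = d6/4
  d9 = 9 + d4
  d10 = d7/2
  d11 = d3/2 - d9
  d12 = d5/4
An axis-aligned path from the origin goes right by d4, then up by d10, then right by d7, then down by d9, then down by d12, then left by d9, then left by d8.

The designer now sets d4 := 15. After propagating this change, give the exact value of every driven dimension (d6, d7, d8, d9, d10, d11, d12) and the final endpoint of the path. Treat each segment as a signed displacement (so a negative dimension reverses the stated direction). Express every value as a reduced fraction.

Apply edit: d4 := 15
  d6 = d2 - d1*5 = -45/4
  d7 = d1 - d4 + d6/2 = -131/8
  d8 = d6/4 = -45/16
  d9 = 9 + d4 = 24
  d10 = d7/2 = -131/16
  d11 = d3/2 - d9 = -37/2
  d12 = d5/4 = 17/4
Walk from origin (0, 0):
  seg 1: right by d4 = 15 → (15, 0)
  seg 2: up by d10 = -131/16 → (15, -131/16)
  seg 3: right by d7 = -131/8 → (-11/8, -131/16)
  seg 4: down by d9 = 24 → (-11/8, -515/16)
  seg 5: down by d12 = 17/4 → (-11/8, -583/16)
  seg 6: left by d9 = 24 → (-203/8, -583/16)
  seg 7: left by d8 = -45/16 → (-361/16, -583/16)

d6 = -45/4
d7 = -131/8
d8 = -45/16
d9 = 24
d10 = -131/16
d11 = -37/2
d12 = 17/4
endpoint = (-361/16, -583/16)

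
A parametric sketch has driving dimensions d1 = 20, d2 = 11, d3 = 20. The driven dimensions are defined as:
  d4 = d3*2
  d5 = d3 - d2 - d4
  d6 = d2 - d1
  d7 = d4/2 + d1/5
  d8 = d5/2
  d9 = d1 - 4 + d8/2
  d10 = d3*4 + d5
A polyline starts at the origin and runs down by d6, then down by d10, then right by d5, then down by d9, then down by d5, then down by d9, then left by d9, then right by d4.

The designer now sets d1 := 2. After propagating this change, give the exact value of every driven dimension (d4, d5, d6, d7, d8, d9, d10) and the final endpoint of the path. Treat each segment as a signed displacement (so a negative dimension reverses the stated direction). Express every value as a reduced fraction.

d4 = 40
d5 = -31
d6 = 9
d7 = 102/5
d8 = -31/2
d9 = -39/4
d10 = 49
endpoint = (75/4, -15/2)

Apply edit: d1 := 2
  d4 = d3*2 = 40
  d5 = d3 - d2 - d4 = -31
  d6 = d2 - d1 = 9
  d7 = d4/2 + d1/5 = 102/5
  d8 = d5/2 = -31/2
  d9 = d1 - 4 + d8/2 = -39/4
  d10 = d3*4 + d5 = 49
Walk from origin (0, 0):
  seg 1: down by d6 = 9 → (0, -9)
  seg 2: down by d10 = 49 → (0, -58)
  seg 3: right by d5 = -31 → (-31, -58)
  seg 4: down by d9 = -39/4 → (-31, -193/4)
  seg 5: down by d5 = -31 → (-31, -69/4)
  seg 6: down by d9 = -39/4 → (-31, -15/2)
  seg 7: left by d9 = -39/4 → (-85/4, -15/2)
  seg 8: right by d4 = 40 → (75/4, -15/2)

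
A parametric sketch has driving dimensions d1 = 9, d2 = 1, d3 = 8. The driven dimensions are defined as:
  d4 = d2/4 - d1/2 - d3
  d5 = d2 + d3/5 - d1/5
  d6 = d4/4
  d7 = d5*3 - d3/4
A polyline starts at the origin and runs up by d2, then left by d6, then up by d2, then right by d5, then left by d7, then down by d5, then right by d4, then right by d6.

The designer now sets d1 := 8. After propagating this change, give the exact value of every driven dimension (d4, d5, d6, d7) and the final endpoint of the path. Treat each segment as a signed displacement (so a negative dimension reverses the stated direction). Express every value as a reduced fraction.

Apply edit: d1 := 8
  d4 = d2/4 - d1/2 - d3 = -47/4
  d5 = d2 + d3/5 - d1/5 = 1
  d6 = d4/4 = -47/16
  d7 = d5*3 - d3/4 = 1
Walk from origin (0, 0):
  seg 1: up by d2 = 1 → (0, 1)
  seg 2: left by d6 = -47/16 → (47/16, 1)
  seg 3: up by d2 = 1 → (47/16, 2)
  seg 4: right by d5 = 1 → (63/16, 2)
  seg 5: left by d7 = 1 → (47/16, 2)
  seg 6: down by d5 = 1 → (47/16, 1)
  seg 7: right by d4 = -47/4 → (-141/16, 1)
  seg 8: right by d6 = -47/16 → (-47/4, 1)

d4 = -47/4
d5 = 1
d6 = -47/16
d7 = 1
endpoint = (-47/4, 1)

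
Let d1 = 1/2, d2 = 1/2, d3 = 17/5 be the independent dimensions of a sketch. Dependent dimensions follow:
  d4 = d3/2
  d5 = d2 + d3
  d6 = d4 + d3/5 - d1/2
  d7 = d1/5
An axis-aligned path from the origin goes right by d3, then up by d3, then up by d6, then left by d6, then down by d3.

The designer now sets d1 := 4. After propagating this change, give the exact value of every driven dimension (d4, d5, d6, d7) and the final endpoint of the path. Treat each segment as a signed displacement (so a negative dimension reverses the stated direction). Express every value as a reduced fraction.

Apply edit: d1 := 4
  d4 = d3/2 = 17/10
  d5 = d2 + d3 = 39/10
  d6 = d4 + d3/5 - d1/2 = 19/50
  d7 = d1/5 = 4/5
Walk from origin (0, 0):
  seg 1: right by d3 = 17/5 → (17/5, 0)
  seg 2: up by d3 = 17/5 → (17/5, 17/5)
  seg 3: up by d6 = 19/50 → (17/5, 189/50)
  seg 4: left by d6 = 19/50 → (151/50, 189/50)
  seg 5: down by d3 = 17/5 → (151/50, 19/50)

d4 = 17/10
d5 = 39/10
d6 = 19/50
d7 = 4/5
endpoint = (151/50, 19/50)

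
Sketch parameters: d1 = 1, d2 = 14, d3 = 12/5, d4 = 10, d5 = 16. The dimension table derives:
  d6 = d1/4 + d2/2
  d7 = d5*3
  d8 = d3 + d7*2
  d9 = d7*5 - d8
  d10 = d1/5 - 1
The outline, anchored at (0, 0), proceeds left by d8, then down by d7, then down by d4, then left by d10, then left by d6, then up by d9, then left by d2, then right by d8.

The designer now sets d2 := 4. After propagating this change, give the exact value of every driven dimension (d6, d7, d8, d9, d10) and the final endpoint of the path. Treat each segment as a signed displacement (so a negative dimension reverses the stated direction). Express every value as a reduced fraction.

Apply edit: d2 := 4
  d6 = d1/4 + d2/2 = 9/4
  d7 = d5*3 = 48
  d8 = d3 + d7*2 = 492/5
  d9 = d7*5 - d8 = 708/5
  d10 = d1/5 - 1 = -4/5
Walk from origin (0, 0):
  seg 1: left by d8 = 492/5 → (-492/5, 0)
  seg 2: down by d7 = 48 → (-492/5, -48)
  seg 3: down by d4 = 10 → (-492/5, -58)
  seg 4: left by d10 = -4/5 → (-488/5, -58)
  seg 5: left by d6 = 9/4 → (-1997/20, -58)
  seg 6: up by d9 = 708/5 → (-1997/20, 418/5)
  seg 7: left by d2 = 4 → (-2077/20, 418/5)
  seg 8: right by d8 = 492/5 → (-109/20, 418/5)

d6 = 9/4
d7 = 48
d8 = 492/5
d9 = 708/5
d10 = -4/5
endpoint = (-109/20, 418/5)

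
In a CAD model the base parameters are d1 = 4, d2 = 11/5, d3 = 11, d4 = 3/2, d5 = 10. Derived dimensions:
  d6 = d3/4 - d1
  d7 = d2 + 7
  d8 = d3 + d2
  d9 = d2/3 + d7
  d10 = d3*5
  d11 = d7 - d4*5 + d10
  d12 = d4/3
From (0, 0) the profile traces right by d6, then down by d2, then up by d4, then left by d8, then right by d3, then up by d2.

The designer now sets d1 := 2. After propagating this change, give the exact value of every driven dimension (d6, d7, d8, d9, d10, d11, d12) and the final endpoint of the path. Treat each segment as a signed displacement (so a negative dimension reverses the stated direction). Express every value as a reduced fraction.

d6 = 3/4
d7 = 46/5
d8 = 66/5
d9 = 149/15
d10 = 55
d11 = 567/10
d12 = 1/2
endpoint = (-29/20, 3/2)

Apply edit: d1 := 2
  d6 = d3/4 - d1 = 3/4
  d7 = d2 + 7 = 46/5
  d8 = d3 + d2 = 66/5
  d9 = d2/3 + d7 = 149/15
  d10 = d3*5 = 55
  d11 = d7 - d4*5 + d10 = 567/10
  d12 = d4/3 = 1/2
Walk from origin (0, 0):
  seg 1: right by d6 = 3/4 → (3/4, 0)
  seg 2: down by d2 = 11/5 → (3/4, -11/5)
  seg 3: up by d4 = 3/2 → (3/4, -7/10)
  seg 4: left by d8 = 66/5 → (-249/20, -7/10)
  seg 5: right by d3 = 11 → (-29/20, -7/10)
  seg 6: up by d2 = 11/5 → (-29/20, 3/2)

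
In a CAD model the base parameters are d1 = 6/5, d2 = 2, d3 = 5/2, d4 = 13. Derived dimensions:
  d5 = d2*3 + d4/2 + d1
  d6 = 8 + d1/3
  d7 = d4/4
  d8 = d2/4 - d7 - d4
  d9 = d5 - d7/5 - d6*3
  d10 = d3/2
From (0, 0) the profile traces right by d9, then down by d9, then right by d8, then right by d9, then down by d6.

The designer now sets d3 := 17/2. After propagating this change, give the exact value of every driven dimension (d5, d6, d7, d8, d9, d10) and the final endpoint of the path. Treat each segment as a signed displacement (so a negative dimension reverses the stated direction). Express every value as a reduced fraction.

d5 = 137/10
d6 = 42/5
d7 = 13/4
d8 = -63/4
d9 = -243/20
d10 = 17/4
endpoint = (-801/20, 15/4)

Apply edit: d3 := 17/2
  d5 = d2*3 + d4/2 + d1 = 137/10
  d6 = 8 + d1/3 = 42/5
  d7 = d4/4 = 13/4
  d8 = d2/4 - d7 - d4 = -63/4
  d9 = d5 - d7/5 - d6*3 = -243/20
  d10 = d3/2 = 17/4
Walk from origin (0, 0):
  seg 1: right by d9 = -243/20 → (-243/20, 0)
  seg 2: down by d9 = -243/20 → (-243/20, 243/20)
  seg 3: right by d8 = -63/4 → (-279/10, 243/20)
  seg 4: right by d9 = -243/20 → (-801/20, 243/20)
  seg 5: down by d6 = 42/5 → (-801/20, 15/4)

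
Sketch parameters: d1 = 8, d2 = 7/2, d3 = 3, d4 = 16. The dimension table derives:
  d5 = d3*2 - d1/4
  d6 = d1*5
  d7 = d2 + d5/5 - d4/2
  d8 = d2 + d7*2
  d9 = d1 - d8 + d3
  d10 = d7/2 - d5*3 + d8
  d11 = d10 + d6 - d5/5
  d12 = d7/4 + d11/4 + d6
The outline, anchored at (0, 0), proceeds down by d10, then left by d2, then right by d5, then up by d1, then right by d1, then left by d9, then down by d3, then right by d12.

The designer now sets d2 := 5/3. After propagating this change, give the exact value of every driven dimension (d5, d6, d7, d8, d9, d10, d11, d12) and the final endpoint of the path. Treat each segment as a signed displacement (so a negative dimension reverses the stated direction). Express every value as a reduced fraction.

Apply edit: d2 := 5/3
  d5 = d3*2 - d1/4 = 4
  d6 = d1*5 = 40
  d7 = d2 + d5/5 - d4/2 = -83/15
  d8 = d2 + d7*2 = -47/5
  d9 = d1 - d8 + d3 = 102/5
  d10 = d7/2 - d5*3 + d8 = -145/6
  d11 = d10 + d6 - d5/5 = 451/30
  d12 = d7/4 + d11/4 + d6 = 339/8
Walk from origin (0, 0):
  seg 1: down by d10 = -145/6 → (0, 145/6)
  seg 2: left by d2 = 5/3 → (-5/3, 145/6)
  seg 3: right by d5 = 4 → (7/3, 145/6)
  seg 4: up by d1 = 8 → (7/3, 193/6)
  seg 5: right by d1 = 8 → (31/3, 193/6)
  seg 6: left by d9 = 102/5 → (-151/15, 193/6)
  seg 7: down by d3 = 3 → (-151/15, 175/6)
  seg 8: right by d12 = 339/8 → (3877/120, 175/6)

d5 = 4
d6 = 40
d7 = -83/15
d8 = -47/5
d9 = 102/5
d10 = -145/6
d11 = 451/30
d12 = 339/8
endpoint = (3877/120, 175/6)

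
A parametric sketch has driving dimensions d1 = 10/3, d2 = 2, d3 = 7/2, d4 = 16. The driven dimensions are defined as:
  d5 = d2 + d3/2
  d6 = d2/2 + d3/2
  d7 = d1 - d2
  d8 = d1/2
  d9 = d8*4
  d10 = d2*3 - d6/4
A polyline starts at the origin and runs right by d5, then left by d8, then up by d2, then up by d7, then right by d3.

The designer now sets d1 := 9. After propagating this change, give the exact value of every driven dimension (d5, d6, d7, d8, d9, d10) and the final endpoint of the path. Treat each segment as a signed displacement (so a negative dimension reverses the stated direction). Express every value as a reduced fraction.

d5 = 15/4
d6 = 11/4
d7 = 7
d8 = 9/2
d9 = 18
d10 = 85/16
endpoint = (11/4, 9)

Apply edit: d1 := 9
  d5 = d2 + d3/2 = 15/4
  d6 = d2/2 + d3/2 = 11/4
  d7 = d1 - d2 = 7
  d8 = d1/2 = 9/2
  d9 = d8*4 = 18
  d10 = d2*3 - d6/4 = 85/16
Walk from origin (0, 0):
  seg 1: right by d5 = 15/4 → (15/4, 0)
  seg 2: left by d8 = 9/2 → (-3/4, 0)
  seg 3: up by d2 = 2 → (-3/4, 2)
  seg 4: up by d7 = 7 → (-3/4, 9)
  seg 5: right by d3 = 7/2 → (11/4, 9)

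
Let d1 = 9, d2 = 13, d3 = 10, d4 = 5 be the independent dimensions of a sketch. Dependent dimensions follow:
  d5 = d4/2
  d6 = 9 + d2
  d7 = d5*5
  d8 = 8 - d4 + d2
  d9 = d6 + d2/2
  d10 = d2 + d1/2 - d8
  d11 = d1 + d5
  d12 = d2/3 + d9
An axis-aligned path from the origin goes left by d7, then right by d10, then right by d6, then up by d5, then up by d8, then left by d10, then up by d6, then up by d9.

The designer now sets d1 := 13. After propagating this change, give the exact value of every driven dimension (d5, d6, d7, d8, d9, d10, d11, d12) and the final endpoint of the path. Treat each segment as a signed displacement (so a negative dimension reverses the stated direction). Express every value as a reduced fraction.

d5 = 5/2
d6 = 22
d7 = 25/2
d8 = 16
d9 = 57/2
d10 = 7/2
d11 = 31/2
d12 = 197/6
endpoint = (19/2, 69)

Apply edit: d1 := 13
  d5 = d4/2 = 5/2
  d6 = 9 + d2 = 22
  d7 = d5*5 = 25/2
  d8 = 8 - d4 + d2 = 16
  d9 = d6 + d2/2 = 57/2
  d10 = d2 + d1/2 - d8 = 7/2
  d11 = d1 + d5 = 31/2
  d12 = d2/3 + d9 = 197/6
Walk from origin (0, 0):
  seg 1: left by d7 = 25/2 → (-25/2, 0)
  seg 2: right by d10 = 7/2 → (-9, 0)
  seg 3: right by d6 = 22 → (13, 0)
  seg 4: up by d5 = 5/2 → (13, 5/2)
  seg 5: up by d8 = 16 → (13, 37/2)
  seg 6: left by d10 = 7/2 → (19/2, 37/2)
  seg 7: up by d6 = 22 → (19/2, 81/2)
  seg 8: up by d9 = 57/2 → (19/2, 69)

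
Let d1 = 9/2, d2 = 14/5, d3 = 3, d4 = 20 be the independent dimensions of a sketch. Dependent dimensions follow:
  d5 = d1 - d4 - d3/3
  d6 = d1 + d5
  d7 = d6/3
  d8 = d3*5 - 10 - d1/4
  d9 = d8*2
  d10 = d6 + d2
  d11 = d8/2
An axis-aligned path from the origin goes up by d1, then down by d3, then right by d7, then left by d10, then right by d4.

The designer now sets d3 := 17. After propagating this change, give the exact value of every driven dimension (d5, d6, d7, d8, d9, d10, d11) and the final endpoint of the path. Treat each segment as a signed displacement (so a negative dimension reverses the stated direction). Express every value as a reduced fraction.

d5 = -127/6
d6 = -50/3
d7 = -50/9
d8 = 591/8
d9 = 591/4
d10 = -208/15
d11 = 591/16
endpoint = (1274/45, -25/2)

Apply edit: d3 := 17
  d5 = d1 - d4 - d3/3 = -127/6
  d6 = d1 + d5 = -50/3
  d7 = d6/3 = -50/9
  d8 = d3*5 - 10 - d1/4 = 591/8
  d9 = d8*2 = 591/4
  d10 = d6 + d2 = -208/15
  d11 = d8/2 = 591/16
Walk from origin (0, 0):
  seg 1: up by d1 = 9/2 → (0, 9/2)
  seg 2: down by d3 = 17 → (0, -25/2)
  seg 3: right by d7 = -50/9 → (-50/9, -25/2)
  seg 4: left by d10 = -208/15 → (374/45, -25/2)
  seg 5: right by d4 = 20 → (1274/45, -25/2)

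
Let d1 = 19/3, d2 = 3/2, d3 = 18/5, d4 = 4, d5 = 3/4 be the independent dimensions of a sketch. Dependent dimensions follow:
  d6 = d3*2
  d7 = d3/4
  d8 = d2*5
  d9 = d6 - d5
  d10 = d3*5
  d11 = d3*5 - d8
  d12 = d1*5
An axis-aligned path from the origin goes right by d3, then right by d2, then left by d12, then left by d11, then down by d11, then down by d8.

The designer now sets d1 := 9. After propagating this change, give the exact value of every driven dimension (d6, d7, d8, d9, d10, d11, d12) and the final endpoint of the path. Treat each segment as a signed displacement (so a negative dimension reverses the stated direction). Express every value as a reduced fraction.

d6 = 36/5
d7 = 9/10
d8 = 15/2
d9 = 129/20
d10 = 18
d11 = 21/2
d12 = 45
endpoint = (-252/5, -18)

Apply edit: d1 := 9
  d6 = d3*2 = 36/5
  d7 = d3/4 = 9/10
  d8 = d2*5 = 15/2
  d9 = d6 - d5 = 129/20
  d10 = d3*5 = 18
  d11 = d3*5 - d8 = 21/2
  d12 = d1*5 = 45
Walk from origin (0, 0):
  seg 1: right by d3 = 18/5 → (18/5, 0)
  seg 2: right by d2 = 3/2 → (51/10, 0)
  seg 3: left by d12 = 45 → (-399/10, 0)
  seg 4: left by d11 = 21/2 → (-252/5, 0)
  seg 5: down by d11 = 21/2 → (-252/5, -21/2)
  seg 6: down by d8 = 15/2 → (-252/5, -18)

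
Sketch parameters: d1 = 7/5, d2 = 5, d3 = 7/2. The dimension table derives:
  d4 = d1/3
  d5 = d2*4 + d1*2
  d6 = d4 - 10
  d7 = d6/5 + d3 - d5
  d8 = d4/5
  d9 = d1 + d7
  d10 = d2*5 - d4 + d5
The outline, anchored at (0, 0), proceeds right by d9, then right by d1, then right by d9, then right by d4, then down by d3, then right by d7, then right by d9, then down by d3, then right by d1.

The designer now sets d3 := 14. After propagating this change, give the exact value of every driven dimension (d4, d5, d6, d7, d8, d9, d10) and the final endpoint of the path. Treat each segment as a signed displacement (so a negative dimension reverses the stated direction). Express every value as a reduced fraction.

Apply edit: d3 := 14
  d4 = d1/3 = 7/15
  d5 = d2*4 + d1*2 = 114/5
  d6 = d4 - 10 = -143/15
  d7 = d6/5 + d3 - d5 = -803/75
  d8 = d4/5 = 7/75
  d9 = d1 + d7 = -698/75
  d10 = d2*5 - d4 + d5 = 142/3
Walk from origin (0, 0):
  seg 1: right by d9 = -698/75 → (-698/75, 0)
  seg 2: right by d1 = 7/5 → (-593/75, 0)
  seg 3: right by d9 = -698/75 → (-1291/75, 0)
  seg 4: right by d4 = 7/15 → (-1256/75, 0)
  seg 5: down by d3 = 14 → (-1256/75, -14)
  seg 6: right by d7 = -803/75 → (-2059/75, -14)
  seg 7: right by d9 = -698/75 → (-919/25, -14)
  seg 8: down by d3 = 14 → (-919/25, -28)
  seg 9: right by d1 = 7/5 → (-884/25, -28)

d4 = 7/15
d5 = 114/5
d6 = -143/15
d7 = -803/75
d8 = 7/75
d9 = -698/75
d10 = 142/3
endpoint = (-884/25, -28)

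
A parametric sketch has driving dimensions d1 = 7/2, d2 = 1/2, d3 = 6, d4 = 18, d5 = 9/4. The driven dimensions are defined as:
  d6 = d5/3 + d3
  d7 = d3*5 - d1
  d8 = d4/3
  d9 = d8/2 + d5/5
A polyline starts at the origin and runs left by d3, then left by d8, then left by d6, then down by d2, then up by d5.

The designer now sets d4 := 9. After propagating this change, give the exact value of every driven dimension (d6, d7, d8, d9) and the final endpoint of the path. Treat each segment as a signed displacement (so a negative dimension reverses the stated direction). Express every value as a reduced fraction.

Apply edit: d4 := 9
  d6 = d5/3 + d3 = 27/4
  d7 = d3*5 - d1 = 53/2
  d8 = d4/3 = 3
  d9 = d8/2 + d5/5 = 39/20
Walk from origin (0, 0):
  seg 1: left by d3 = 6 → (-6, 0)
  seg 2: left by d8 = 3 → (-9, 0)
  seg 3: left by d6 = 27/4 → (-63/4, 0)
  seg 4: down by d2 = 1/2 → (-63/4, -1/2)
  seg 5: up by d5 = 9/4 → (-63/4, 7/4)

d6 = 27/4
d7 = 53/2
d8 = 3
d9 = 39/20
endpoint = (-63/4, 7/4)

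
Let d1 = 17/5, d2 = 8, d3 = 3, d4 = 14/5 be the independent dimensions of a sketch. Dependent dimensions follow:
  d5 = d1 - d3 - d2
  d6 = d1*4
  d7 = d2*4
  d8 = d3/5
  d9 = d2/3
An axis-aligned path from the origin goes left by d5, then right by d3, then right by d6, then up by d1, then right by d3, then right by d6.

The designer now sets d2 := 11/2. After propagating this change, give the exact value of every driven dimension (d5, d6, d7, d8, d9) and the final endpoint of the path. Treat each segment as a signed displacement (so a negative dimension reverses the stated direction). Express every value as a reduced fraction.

Apply edit: d2 := 11/2
  d5 = d1 - d3 - d2 = -51/10
  d6 = d1*4 = 68/5
  d7 = d2*4 = 22
  d8 = d3/5 = 3/5
  d9 = d2/3 = 11/6
Walk from origin (0, 0):
  seg 1: left by d5 = -51/10 → (51/10, 0)
  seg 2: right by d3 = 3 → (81/10, 0)
  seg 3: right by d6 = 68/5 → (217/10, 0)
  seg 4: up by d1 = 17/5 → (217/10, 17/5)
  seg 5: right by d3 = 3 → (247/10, 17/5)
  seg 6: right by d6 = 68/5 → (383/10, 17/5)

d5 = -51/10
d6 = 68/5
d7 = 22
d8 = 3/5
d9 = 11/6
endpoint = (383/10, 17/5)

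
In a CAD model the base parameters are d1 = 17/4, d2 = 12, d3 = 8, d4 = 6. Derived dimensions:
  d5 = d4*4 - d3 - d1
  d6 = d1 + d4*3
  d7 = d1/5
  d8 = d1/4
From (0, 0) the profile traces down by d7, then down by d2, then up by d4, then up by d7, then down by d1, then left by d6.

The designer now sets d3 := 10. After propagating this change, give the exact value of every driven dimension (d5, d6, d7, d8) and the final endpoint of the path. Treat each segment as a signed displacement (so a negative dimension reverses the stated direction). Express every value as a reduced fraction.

d5 = 39/4
d6 = 89/4
d7 = 17/20
d8 = 17/16
endpoint = (-89/4, -41/4)

Apply edit: d3 := 10
  d5 = d4*4 - d3 - d1 = 39/4
  d6 = d1 + d4*3 = 89/4
  d7 = d1/5 = 17/20
  d8 = d1/4 = 17/16
Walk from origin (0, 0):
  seg 1: down by d7 = 17/20 → (0, -17/20)
  seg 2: down by d2 = 12 → (0, -257/20)
  seg 3: up by d4 = 6 → (0, -137/20)
  seg 4: up by d7 = 17/20 → (0, -6)
  seg 5: down by d1 = 17/4 → (0, -41/4)
  seg 6: left by d6 = 89/4 → (-89/4, -41/4)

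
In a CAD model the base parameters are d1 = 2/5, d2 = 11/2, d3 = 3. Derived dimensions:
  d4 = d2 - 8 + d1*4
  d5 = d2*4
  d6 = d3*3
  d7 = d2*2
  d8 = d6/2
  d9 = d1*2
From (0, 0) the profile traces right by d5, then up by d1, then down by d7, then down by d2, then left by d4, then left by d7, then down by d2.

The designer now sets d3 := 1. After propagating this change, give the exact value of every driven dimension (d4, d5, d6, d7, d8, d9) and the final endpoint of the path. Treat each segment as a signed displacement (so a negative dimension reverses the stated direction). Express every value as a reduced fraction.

Apply edit: d3 := 1
  d4 = d2 - 8 + d1*4 = -9/10
  d5 = d2*4 = 22
  d6 = d3*3 = 3
  d7 = d2*2 = 11
  d8 = d6/2 = 3/2
  d9 = d1*2 = 4/5
Walk from origin (0, 0):
  seg 1: right by d5 = 22 → (22, 0)
  seg 2: up by d1 = 2/5 → (22, 2/5)
  seg 3: down by d7 = 11 → (22, -53/5)
  seg 4: down by d2 = 11/2 → (22, -161/10)
  seg 5: left by d4 = -9/10 → (229/10, -161/10)
  seg 6: left by d7 = 11 → (119/10, -161/10)
  seg 7: down by d2 = 11/2 → (119/10, -108/5)

d4 = -9/10
d5 = 22
d6 = 3
d7 = 11
d8 = 3/2
d9 = 4/5
endpoint = (119/10, -108/5)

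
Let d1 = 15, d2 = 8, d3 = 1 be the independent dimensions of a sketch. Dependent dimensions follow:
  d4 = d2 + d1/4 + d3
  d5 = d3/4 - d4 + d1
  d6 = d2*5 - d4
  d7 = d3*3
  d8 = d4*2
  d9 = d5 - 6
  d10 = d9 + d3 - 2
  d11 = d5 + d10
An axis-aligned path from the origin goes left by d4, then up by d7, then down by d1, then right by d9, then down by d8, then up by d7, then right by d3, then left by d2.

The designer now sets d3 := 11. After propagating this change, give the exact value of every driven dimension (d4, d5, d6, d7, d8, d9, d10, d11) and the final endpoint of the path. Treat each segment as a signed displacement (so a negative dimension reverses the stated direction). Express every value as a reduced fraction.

d4 = 91/4
d5 = -5
d6 = 69/4
d7 = 33
d8 = 91/2
d9 = -11
d10 = -2
d11 = -7
endpoint = (-123/4, 11/2)

Apply edit: d3 := 11
  d4 = d2 + d1/4 + d3 = 91/4
  d5 = d3/4 - d4 + d1 = -5
  d6 = d2*5 - d4 = 69/4
  d7 = d3*3 = 33
  d8 = d4*2 = 91/2
  d9 = d5 - 6 = -11
  d10 = d9 + d3 - 2 = -2
  d11 = d5 + d10 = -7
Walk from origin (0, 0):
  seg 1: left by d4 = 91/4 → (-91/4, 0)
  seg 2: up by d7 = 33 → (-91/4, 33)
  seg 3: down by d1 = 15 → (-91/4, 18)
  seg 4: right by d9 = -11 → (-135/4, 18)
  seg 5: down by d8 = 91/2 → (-135/4, -55/2)
  seg 6: up by d7 = 33 → (-135/4, 11/2)
  seg 7: right by d3 = 11 → (-91/4, 11/2)
  seg 8: left by d2 = 8 → (-123/4, 11/2)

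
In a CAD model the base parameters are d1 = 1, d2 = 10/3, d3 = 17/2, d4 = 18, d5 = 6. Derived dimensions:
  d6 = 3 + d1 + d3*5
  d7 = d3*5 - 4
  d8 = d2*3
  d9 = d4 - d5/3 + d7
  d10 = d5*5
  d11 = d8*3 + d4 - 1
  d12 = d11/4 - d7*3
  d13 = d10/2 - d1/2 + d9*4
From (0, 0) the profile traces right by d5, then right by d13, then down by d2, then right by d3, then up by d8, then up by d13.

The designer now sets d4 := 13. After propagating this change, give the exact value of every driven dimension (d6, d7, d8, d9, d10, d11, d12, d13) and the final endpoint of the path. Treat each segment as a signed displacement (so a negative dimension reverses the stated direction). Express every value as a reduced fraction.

d6 = 93/2
d7 = 77/2
d8 = 10
d9 = 99/2
d10 = 30
d11 = 42
d12 = -105
d13 = 425/2
endpoint = (227, 1315/6)

Apply edit: d4 := 13
  d6 = 3 + d1 + d3*5 = 93/2
  d7 = d3*5 - 4 = 77/2
  d8 = d2*3 = 10
  d9 = d4 - d5/3 + d7 = 99/2
  d10 = d5*5 = 30
  d11 = d8*3 + d4 - 1 = 42
  d12 = d11/4 - d7*3 = -105
  d13 = d10/2 - d1/2 + d9*4 = 425/2
Walk from origin (0, 0):
  seg 1: right by d5 = 6 → (6, 0)
  seg 2: right by d13 = 425/2 → (437/2, 0)
  seg 3: down by d2 = 10/3 → (437/2, -10/3)
  seg 4: right by d3 = 17/2 → (227, -10/3)
  seg 5: up by d8 = 10 → (227, 20/3)
  seg 6: up by d13 = 425/2 → (227, 1315/6)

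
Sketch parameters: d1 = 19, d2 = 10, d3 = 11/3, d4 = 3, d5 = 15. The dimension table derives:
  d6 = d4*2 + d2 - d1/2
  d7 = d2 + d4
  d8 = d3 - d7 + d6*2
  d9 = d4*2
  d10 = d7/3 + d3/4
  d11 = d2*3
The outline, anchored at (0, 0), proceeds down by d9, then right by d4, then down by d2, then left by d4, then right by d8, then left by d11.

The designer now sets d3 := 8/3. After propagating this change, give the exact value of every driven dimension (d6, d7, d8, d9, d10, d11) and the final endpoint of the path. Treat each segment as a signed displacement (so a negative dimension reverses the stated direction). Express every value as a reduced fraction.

d6 = 13/2
d7 = 13
d8 = 8/3
d9 = 6
d10 = 5
d11 = 30
endpoint = (-82/3, -16)

Apply edit: d3 := 8/3
  d6 = d4*2 + d2 - d1/2 = 13/2
  d7 = d2 + d4 = 13
  d8 = d3 - d7 + d6*2 = 8/3
  d9 = d4*2 = 6
  d10 = d7/3 + d3/4 = 5
  d11 = d2*3 = 30
Walk from origin (0, 0):
  seg 1: down by d9 = 6 → (0, -6)
  seg 2: right by d4 = 3 → (3, -6)
  seg 3: down by d2 = 10 → (3, -16)
  seg 4: left by d4 = 3 → (0, -16)
  seg 5: right by d8 = 8/3 → (8/3, -16)
  seg 6: left by d11 = 30 → (-82/3, -16)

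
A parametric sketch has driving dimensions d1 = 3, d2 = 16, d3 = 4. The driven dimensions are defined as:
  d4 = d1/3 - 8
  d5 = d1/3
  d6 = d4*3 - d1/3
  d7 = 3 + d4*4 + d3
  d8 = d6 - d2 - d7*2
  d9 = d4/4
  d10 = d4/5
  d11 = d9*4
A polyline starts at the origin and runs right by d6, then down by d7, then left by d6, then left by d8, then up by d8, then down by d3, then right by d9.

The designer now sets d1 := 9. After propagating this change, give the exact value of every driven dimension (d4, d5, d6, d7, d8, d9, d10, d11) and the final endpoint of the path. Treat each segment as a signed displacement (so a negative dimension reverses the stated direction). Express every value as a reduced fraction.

Apply edit: d1 := 9
  d4 = d1/3 - 8 = -5
  d5 = d1/3 = 3
  d6 = d4*3 - d1/3 = -18
  d7 = 3 + d4*4 + d3 = -13
  d8 = d6 - d2 - d7*2 = -8
  d9 = d4/4 = -5/4
  d10 = d4/5 = -1
  d11 = d9*4 = -5
Walk from origin (0, 0):
  seg 1: right by d6 = -18 → (-18, 0)
  seg 2: down by d7 = -13 → (-18, 13)
  seg 3: left by d6 = -18 → (0, 13)
  seg 4: left by d8 = -8 → (8, 13)
  seg 5: up by d8 = -8 → (8, 5)
  seg 6: down by d3 = 4 → (8, 1)
  seg 7: right by d9 = -5/4 → (27/4, 1)

d4 = -5
d5 = 3
d6 = -18
d7 = -13
d8 = -8
d9 = -5/4
d10 = -1
d11 = -5
endpoint = (27/4, 1)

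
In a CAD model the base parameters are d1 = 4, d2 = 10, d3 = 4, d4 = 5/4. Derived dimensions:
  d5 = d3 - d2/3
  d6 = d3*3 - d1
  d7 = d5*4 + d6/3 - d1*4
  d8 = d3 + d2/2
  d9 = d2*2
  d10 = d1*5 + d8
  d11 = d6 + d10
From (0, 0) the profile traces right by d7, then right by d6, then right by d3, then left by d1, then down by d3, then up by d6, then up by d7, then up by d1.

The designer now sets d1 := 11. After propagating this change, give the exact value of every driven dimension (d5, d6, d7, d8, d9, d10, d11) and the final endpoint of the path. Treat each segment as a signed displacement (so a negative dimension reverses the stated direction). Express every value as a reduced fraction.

d5 = 2/3
d6 = 1
d7 = -41
d8 = 9
d9 = 20
d10 = 64
d11 = 65
endpoint = (-47, -33)

Apply edit: d1 := 11
  d5 = d3 - d2/3 = 2/3
  d6 = d3*3 - d1 = 1
  d7 = d5*4 + d6/3 - d1*4 = -41
  d8 = d3 + d2/2 = 9
  d9 = d2*2 = 20
  d10 = d1*5 + d8 = 64
  d11 = d6 + d10 = 65
Walk from origin (0, 0):
  seg 1: right by d7 = -41 → (-41, 0)
  seg 2: right by d6 = 1 → (-40, 0)
  seg 3: right by d3 = 4 → (-36, 0)
  seg 4: left by d1 = 11 → (-47, 0)
  seg 5: down by d3 = 4 → (-47, -4)
  seg 6: up by d6 = 1 → (-47, -3)
  seg 7: up by d7 = -41 → (-47, -44)
  seg 8: up by d1 = 11 → (-47, -33)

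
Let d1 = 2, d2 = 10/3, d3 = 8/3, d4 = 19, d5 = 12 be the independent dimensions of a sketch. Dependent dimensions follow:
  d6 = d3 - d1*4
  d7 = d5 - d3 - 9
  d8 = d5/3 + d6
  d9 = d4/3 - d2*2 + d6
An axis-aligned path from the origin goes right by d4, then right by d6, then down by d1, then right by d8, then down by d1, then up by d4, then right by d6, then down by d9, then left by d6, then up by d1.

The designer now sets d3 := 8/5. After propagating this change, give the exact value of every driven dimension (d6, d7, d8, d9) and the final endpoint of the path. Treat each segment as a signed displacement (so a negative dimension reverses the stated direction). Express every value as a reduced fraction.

d6 = -32/5
d7 = 7/5
d8 = -12/5
d9 = -101/15
endpoint = (51/5, 356/15)

Apply edit: d3 := 8/5
  d6 = d3 - d1*4 = -32/5
  d7 = d5 - d3 - 9 = 7/5
  d8 = d5/3 + d6 = -12/5
  d9 = d4/3 - d2*2 + d6 = -101/15
Walk from origin (0, 0):
  seg 1: right by d4 = 19 → (19, 0)
  seg 2: right by d6 = -32/5 → (63/5, 0)
  seg 3: down by d1 = 2 → (63/5, -2)
  seg 4: right by d8 = -12/5 → (51/5, -2)
  seg 5: down by d1 = 2 → (51/5, -4)
  seg 6: up by d4 = 19 → (51/5, 15)
  seg 7: right by d6 = -32/5 → (19/5, 15)
  seg 8: down by d9 = -101/15 → (19/5, 326/15)
  seg 9: left by d6 = -32/5 → (51/5, 326/15)
  seg 10: up by d1 = 2 → (51/5, 356/15)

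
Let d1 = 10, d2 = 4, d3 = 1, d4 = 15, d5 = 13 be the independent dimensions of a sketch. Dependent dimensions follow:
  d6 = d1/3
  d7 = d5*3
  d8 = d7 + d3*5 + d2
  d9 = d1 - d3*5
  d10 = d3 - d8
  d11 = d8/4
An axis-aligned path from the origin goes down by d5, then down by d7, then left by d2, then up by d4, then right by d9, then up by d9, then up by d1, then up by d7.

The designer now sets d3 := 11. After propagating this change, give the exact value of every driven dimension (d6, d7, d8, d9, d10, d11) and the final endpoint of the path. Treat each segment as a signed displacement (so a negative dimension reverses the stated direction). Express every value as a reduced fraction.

Apply edit: d3 := 11
  d6 = d1/3 = 10/3
  d7 = d5*3 = 39
  d8 = d7 + d3*5 + d2 = 98
  d9 = d1 - d3*5 = -45
  d10 = d3 - d8 = -87
  d11 = d8/4 = 49/2
Walk from origin (0, 0):
  seg 1: down by d5 = 13 → (0, -13)
  seg 2: down by d7 = 39 → (0, -52)
  seg 3: left by d2 = 4 → (-4, -52)
  seg 4: up by d4 = 15 → (-4, -37)
  seg 5: right by d9 = -45 → (-49, -37)
  seg 6: up by d9 = -45 → (-49, -82)
  seg 7: up by d1 = 10 → (-49, -72)
  seg 8: up by d7 = 39 → (-49, -33)

d6 = 10/3
d7 = 39
d8 = 98
d9 = -45
d10 = -87
d11 = 49/2
endpoint = (-49, -33)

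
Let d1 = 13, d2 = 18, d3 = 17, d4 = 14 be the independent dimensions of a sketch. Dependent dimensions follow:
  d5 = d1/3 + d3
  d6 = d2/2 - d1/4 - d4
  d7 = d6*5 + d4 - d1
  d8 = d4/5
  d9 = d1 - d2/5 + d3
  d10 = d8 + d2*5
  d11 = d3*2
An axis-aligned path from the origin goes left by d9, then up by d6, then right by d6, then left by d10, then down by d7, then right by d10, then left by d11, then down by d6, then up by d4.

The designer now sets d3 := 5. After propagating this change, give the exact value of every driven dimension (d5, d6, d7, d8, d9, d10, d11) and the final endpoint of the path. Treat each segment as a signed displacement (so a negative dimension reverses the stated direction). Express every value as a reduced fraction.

Apply edit: d3 := 5
  d5 = d1/3 + d3 = 28/3
  d6 = d2/2 - d1/4 - d4 = -33/4
  d7 = d6*5 + d4 - d1 = -161/4
  d8 = d4/5 = 14/5
  d9 = d1 - d2/5 + d3 = 72/5
  d10 = d8 + d2*5 = 464/5
  d11 = d3*2 = 10
Walk from origin (0, 0):
  seg 1: left by d9 = 72/5 → (-72/5, 0)
  seg 2: up by d6 = -33/4 → (-72/5, -33/4)
  seg 3: right by d6 = -33/4 → (-453/20, -33/4)
  seg 4: left by d10 = 464/5 → (-2309/20, -33/4)
  seg 5: down by d7 = -161/4 → (-2309/20, 32)
  seg 6: right by d10 = 464/5 → (-453/20, 32)
  seg 7: left by d11 = 10 → (-653/20, 32)
  seg 8: down by d6 = -33/4 → (-653/20, 161/4)
  seg 9: up by d4 = 14 → (-653/20, 217/4)

d5 = 28/3
d6 = -33/4
d7 = -161/4
d8 = 14/5
d9 = 72/5
d10 = 464/5
d11 = 10
endpoint = (-653/20, 217/4)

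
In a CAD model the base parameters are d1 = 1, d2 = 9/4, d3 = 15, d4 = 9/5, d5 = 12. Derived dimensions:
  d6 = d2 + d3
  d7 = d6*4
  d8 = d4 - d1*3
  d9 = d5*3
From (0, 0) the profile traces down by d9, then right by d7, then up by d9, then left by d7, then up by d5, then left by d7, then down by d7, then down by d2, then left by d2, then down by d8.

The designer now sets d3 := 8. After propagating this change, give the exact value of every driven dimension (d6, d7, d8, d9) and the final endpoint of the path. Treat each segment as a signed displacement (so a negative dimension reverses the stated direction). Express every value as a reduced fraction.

d6 = 41/4
d7 = 41
d8 = -6/5
d9 = 36
endpoint = (-173/4, -601/20)

Apply edit: d3 := 8
  d6 = d2 + d3 = 41/4
  d7 = d6*4 = 41
  d8 = d4 - d1*3 = -6/5
  d9 = d5*3 = 36
Walk from origin (0, 0):
  seg 1: down by d9 = 36 → (0, -36)
  seg 2: right by d7 = 41 → (41, -36)
  seg 3: up by d9 = 36 → (41, 0)
  seg 4: left by d7 = 41 → (0, 0)
  seg 5: up by d5 = 12 → (0, 12)
  seg 6: left by d7 = 41 → (-41, 12)
  seg 7: down by d7 = 41 → (-41, -29)
  seg 8: down by d2 = 9/4 → (-41, -125/4)
  seg 9: left by d2 = 9/4 → (-173/4, -125/4)
  seg 10: down by d8 = -6/5 → (-173/4, -601/20)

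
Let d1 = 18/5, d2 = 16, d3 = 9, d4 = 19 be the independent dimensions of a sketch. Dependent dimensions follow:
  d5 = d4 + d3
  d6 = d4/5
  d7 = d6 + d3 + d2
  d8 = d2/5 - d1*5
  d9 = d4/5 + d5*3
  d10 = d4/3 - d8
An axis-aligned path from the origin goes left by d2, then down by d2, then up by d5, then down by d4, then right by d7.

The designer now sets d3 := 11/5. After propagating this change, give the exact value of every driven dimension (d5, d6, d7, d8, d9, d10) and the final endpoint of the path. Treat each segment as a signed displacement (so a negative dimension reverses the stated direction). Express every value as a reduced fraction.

d5 = 106/5
d6 = 19/5
d7 = 22
d8 = -74/5
d9 = 337/5
d10 = 317/15
endpoint = (6, -69/5)

Apply edit: d3 := 11/5
  d5 = d4 + d3 = 106/5
  d6 = d4/5 = 19/5
  d7 = d6 + d3 + d2 = 22
  d8 = d2/5 - d1*5 = -74/5
  d9 = d4/5 + d5*3 = 337/5
  d10 = d4/3 - d8 = 317/15
Walk from origin (0, 0):
  seg 1: left by d2 = 16 → (-16, 0)
  seg 2: down by d2 = 16 → (-16, -16)
  seg 3: up by d5 = 106/5 → (-16, 26/5)
  seg 4: down by d4 = 19 → (-16, -69/5)
  seg 5: right by d7 = 22 → (6, -69/5)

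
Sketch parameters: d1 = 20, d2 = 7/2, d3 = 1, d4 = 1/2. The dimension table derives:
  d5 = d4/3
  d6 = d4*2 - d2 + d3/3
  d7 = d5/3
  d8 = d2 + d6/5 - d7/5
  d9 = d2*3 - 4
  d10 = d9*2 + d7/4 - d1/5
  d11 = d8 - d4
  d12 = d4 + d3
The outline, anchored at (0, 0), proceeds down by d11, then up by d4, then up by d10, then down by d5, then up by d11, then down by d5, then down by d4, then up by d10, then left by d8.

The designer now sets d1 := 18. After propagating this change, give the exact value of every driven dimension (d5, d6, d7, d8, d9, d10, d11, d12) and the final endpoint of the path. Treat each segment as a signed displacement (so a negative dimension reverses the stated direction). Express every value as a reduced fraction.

Apply edit: d1 := 18
  d5 = d4/3 = 1/6
  d6 = d4*2 - d2 + d3/3 = -13/6
  d7 = d5/3 = 1/18
  d8 = d2 + d6/5 - d7/5 = 55/18
  d9 = d2*3 - 4 = 13/2
  d10 = d9*2 + d7/4 - d1/5 = 3389/360
  d11 = d8 - d4 = 23/9
  d12 = d4 + d3 = 3/2
Walk from origin (0, 0):
  seg 1: down by d11 = 23/9 → (0, -23/9)
  seg 2: up by d4 = 1/2 → (0, -37/18)
  seg 3: up by d10 = 3389/360 → (0, 883/120)
  seg 4: down by d5 = 1/6 → (0, 863/120)
  seg 5: up by d11 = 23/9 → (0, 3509/360)
  seg 6: down by d5 = 1/6 → (0, 3449/360)
  seg 7: down by d4 = 1/2 → (0, 3269/360)
  seg 8: up by d10 = 3389/360 → (0, 3329/180)
  seg 9: left by d8 = 55/18 → (-55/18, 3329/180)

d5 = 1/6
d6 = -13/6
d7 = 1/18
d8 = 55/18
d9 = 13/2
d10 = 3389/360
d11 = 23/9
d12 = 3/2
endpoint = (-55/18, 3329/180)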